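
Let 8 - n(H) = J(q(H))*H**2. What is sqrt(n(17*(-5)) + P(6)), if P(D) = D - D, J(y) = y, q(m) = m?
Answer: 3*sqrt(68237) ≈ 783.67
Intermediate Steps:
n(H) = 8 - H**3 (n(H) = 8 - H*H**2 = 8 - H**3)
P(D) = 0
sqrt(n(17*(-5)) + P(6)) = sqrt((8 - (17*(-5))**3) + 0) = sqrt((8 - 1*(-85)**3) + 0) = sqrt((8 - 1*(-614125)) + 0) = sqrt((8 + 614125) + 0) = sqrt(614133 + 0) = sqrt(614133) = 3*sqrt(68237)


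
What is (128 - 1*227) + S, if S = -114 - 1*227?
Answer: -440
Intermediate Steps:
S = -341 (S = -114 - 227 = -341)
(128 - 1*227) + S = (128 - 1*227) - 341 = (128 - 227) - 341 = -99 - 341 = -440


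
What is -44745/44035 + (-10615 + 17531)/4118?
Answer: 12028615/18133613 ≈ 0.66333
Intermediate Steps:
-44745/44035 + (-10615 + 17531)/4118 = -44745*1/44035 + 6916*(1/4118) = -8949/8807 + 3458/2059 = 12028615/18133613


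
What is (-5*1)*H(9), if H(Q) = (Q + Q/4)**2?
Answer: -10125/16 ≈ -632.81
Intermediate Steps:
H(Q) = 25*Q**2/16 (H(Q) = (Q + Q*(1/4))**2 = (Q + Q/4)**2 = (5*Q/4)**2 = 25*Q**2/16)
(-5*1)*H(9) = (-5*1)*((25/16)*9**2) = -125*81/16 = -5*2025/16 = -10125/16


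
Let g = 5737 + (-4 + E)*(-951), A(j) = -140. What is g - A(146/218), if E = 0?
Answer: 9681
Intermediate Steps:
g = 9541 (g = 5737 + (-4 + 0)*(-951) = 5737 - 4*(-951) = 5737 + 3804 = 9541)
g - A(146/218) = 9541 - 1*(-140) = 9541 + 140 = 9681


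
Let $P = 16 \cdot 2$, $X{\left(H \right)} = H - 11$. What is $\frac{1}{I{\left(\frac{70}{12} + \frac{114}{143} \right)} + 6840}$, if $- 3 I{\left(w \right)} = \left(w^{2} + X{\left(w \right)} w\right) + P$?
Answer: $\frac{552123}{3767872843} \approx 0.00014653$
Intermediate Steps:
$X{\left(H \right)} = -11 + H$
$P = 32$
$I{\left(w \right)} = - \frac{32}{3} - \frac{w^{2}}{3} - \frac{w \left(-11 + w\right)}{3}$ ($I{\left(w \right)} = - \frac{\left(w^{2} + \left(-11 + w\right) w\right) + 32}{3} = - \frac{\left(w^{2} + w \left(-11 + w\right)\right) + 32}{3} = - \frac{32 + w^{2} + w \left(-11 + w\right)}{3} = - \frac{32}{3} - \frac{w^{2}}{3} - \frac{w \left(-11 + w\right)}{3}$)
$\frac{1}{I{\left(\frac{70}{12} + \frac{114}{143} \right)} + 6840} = \frac{1}{\left(- \frac{32}{3} - \frac{2 \left(\frac{70}{12} + \frac{114}{143}\right)^{2}}{3} + \frac{11 \left(\frac{70}{12} + \frac{114}{143}\right)}{3}\right) + 6840} = \frac{1}{\left(- \frac{32}{3} - \frac{2 \left(70 \cdot \frac{1}{12} + 114 \cdot \frac{1}{143}\right)^{2}}{3} + \frac{11 \left(70 \cdot \frac{1}{12} + 114 \cdot \frac{1}{143}\right)}{3}\right) + 6840} = \frac{1}{\left(- \frac{32}{3} - \frac{2 \left(\frac{35}{6} + \frac{114}{143}\right)^{2}}{3} + \frac{11 \left(\frac{35}{6} + \frac{114}{143}\right)}{3}\right) + 6840} = \frac{1}{\left(- \frac{32}{3} - \frac{2 \left(\frac{5689}{858}\right)^{2}}{3} + \frac{11}{3} \cdot \frac{5689}{858}\right) + 6840} = \frac{1}{\left(- \frac{32}{3} - \frac{32364721}{1104246} + \frac{5689}{234}\right) + 6840} = \frac{1}{- \frac{8648477}{552123} + 6840} = \frac{1}{\frac{3767872843}{552123}} = \frac{552123}{3767872843}$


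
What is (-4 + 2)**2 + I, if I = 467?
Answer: 471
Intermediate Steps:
(-4 + 2)**2 + I = (-4 + 2)**2 + 467 = (-2)**2 + 467 = 4 + 467 = 471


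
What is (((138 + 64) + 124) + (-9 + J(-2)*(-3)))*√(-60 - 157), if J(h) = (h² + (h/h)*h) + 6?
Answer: 293*I*√217 ≈ 4316.2*I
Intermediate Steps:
J(h) = 6 + h + h² (J(h) = (h² + 1*h) + 6 = (h² + h) + 6 = (h + h²) + 6 = 6 + h + h²)
(((138 + 64) + 124) + (-9 + J(-2)*(-3)))*√(-60 - 157) = (((138 + 64) + 124) + (-9 + (6 - 2 + (-2)²)*(-3)))*√(-60 - 157) = ((202 + 124) + (-9 + (6 - 2 + 4)*(-3)))*√(-217) = (326 + (-9 + 8*(-3)))*(I*√217) = (326 + (-9 - 24))*(I*√217) = (326 - 33)*(I*√217) = 293*(I*√217) = 293*I*√217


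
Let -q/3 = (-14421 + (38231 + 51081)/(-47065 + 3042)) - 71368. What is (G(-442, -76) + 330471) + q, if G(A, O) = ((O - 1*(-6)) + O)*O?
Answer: 26367139418/44023 ≈ 5.9894e+5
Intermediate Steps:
G(A, O) = O*(6 + 2*O) (G(A, O) = ((O + 6) + O)*O = ((6 + O) + O)*O = (6 + 2*O)*O = O*(6 + 2*O))
q = 11330335377/44023 (q = -3*((-14421 + (38231 + 51081)/(-47065 + 3042)) - 71368) = -3*((-14421 + 89312/(-44023)) - 71368) = -3*((-14421 + 89312*(-1/44023)) - 71368) = -3*((-14421 - 89312/44023) - 71368) = -3*(-634944995/44023 - 71368) = -3*(-3776778459/44023) = 11330335377/44023 ≈ 2.5737e+5)
(G(-442, -76) + 330471) + q = (2*(-76)*(3 - 76) + 330471) + 11330335377/44023 = (2*(-76)*(-73) + 330471) + 11330335377/44023 = (11096 + 330471) + 11330335377/44023 = 341567 + 11330335377/44023 = 26367139418/44023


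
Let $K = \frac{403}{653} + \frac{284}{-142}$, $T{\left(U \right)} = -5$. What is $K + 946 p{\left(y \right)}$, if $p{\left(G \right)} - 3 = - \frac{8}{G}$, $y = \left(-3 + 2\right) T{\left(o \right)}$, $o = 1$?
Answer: $\frac{4319651}{3265} \approx 1323.0$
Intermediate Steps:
$y = 5$ ($y = \left(-3 + 2\right) \left(-5\right) = \left(-1\right) \left(-5\right) = 5$)
$p{\left(G \right)} = 3 - \frac{8}{G}$
$K = - \frac{903}{653}$ ($K = 403 \cdot \frac{1}{653} + 284 \left(- \frac{1}{142}\right) = \frac{403}{653} - 2 = - \frac{903}{653} \approx -1.3828$)
$K + 946 p{\left(y \right)} = - \frac{903}{653} + 946 \left(3 - \frac{8}{5}\right) = - \frac{903}{653} + 946 \cdot \frac{7}{5} = - \frac{903}{653} + \frac{6622}{5} = \frac{4319651}{3265}$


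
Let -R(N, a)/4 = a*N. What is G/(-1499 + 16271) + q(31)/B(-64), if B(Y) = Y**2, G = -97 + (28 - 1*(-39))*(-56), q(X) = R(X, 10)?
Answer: -355029/630272 ≈ -0.56330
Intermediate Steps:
R(N, a) = -4*N*a (R(N, a) = -4*a*N = -4*N*a)
q(X) = -40*X (q(X) = -4*X*10 = -40*X)
G = -3849 (G = -97 + (28 + 39)*(-56) = -97 + 67*(-56) = -97 - 3752 = -3849)
G/(-1499 + 16271) + q(31)/B(-64) = -3849/(-1499 + 16271) + (-40*31)/((-64)**2) = -3849/14772 - 1240/4096 = -3849*1/14772 - 1240*1/4096 = -1283/4924 - 155/512 = -355029/630272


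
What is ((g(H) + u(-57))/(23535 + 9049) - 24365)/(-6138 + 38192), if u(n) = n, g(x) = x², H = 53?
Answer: -99238301/130555942 ≈ -0.76012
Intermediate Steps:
((g(H) + u(-57))/(23535 + 9049) - 24365)/(-6138 + 38192) = ((53² - 57)/(23535 + 9049) - 24365)/(-6138 + 38192) = ((2809 - 57)/32584 - 24365)/32054 = (2752*(1/32584) - 24365)*(1/32054) = (344/4073 - 24365)*(1/32054) = -99238301/4073*1/32054 = -99238301/130555942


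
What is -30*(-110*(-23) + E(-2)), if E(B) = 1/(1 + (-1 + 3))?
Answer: -75910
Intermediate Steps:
E(B) = 1/3 (E(B) = 1/(1 + 2) = 1/3)
-30*(-110*(-23) + E(-2)) = -30*(-110*(-23) + 1/3) = -30*(2530 + 1/3) = -30*7591/3 = -75910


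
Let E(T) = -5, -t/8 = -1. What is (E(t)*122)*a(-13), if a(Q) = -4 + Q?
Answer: 10370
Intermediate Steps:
t = 8 (t = -8*(-1) = 8)
(E(t)*122)*a(-13) = (-5*122)*(-4 - 13) = -610*(-17) = 10370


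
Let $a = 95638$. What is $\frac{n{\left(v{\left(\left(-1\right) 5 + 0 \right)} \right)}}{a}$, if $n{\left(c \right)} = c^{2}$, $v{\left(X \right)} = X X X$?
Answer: $\frac{15625}{95638} \approx 0.16338$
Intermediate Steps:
$v{\left(X \right)} = X^{3}$ ($v{\left(X \right)} = X^{2} X = X^{3}$)
$\frac{n{\left(v{\left(\left(-1\right) 5 + 0 \right)} \right)}}{a} = \frac{\left(\left(\left(-1\right) 5 + 0\right)^{3}\right)^{2}}{95638} = \left(\left(-5 + 0\right)^{3}\right)^{2} \cdot \frac{1}{95638} = \left(\left(-5\right)^{3}\right)^{2} \cdot \frac{1}{95638} = \left(-125\right)^{2} \cdot \frac{1}{95638} = 15625 \cdot \frac{1}{95638} = \frac{15625}{95638}$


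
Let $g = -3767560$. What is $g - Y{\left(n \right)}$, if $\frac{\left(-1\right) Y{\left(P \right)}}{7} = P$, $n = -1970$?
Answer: $-3781350$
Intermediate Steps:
$Y{\left(P \right)} = - 7 P$
$g - Y{\left(n \right)} = -3767560 - \left(-7\right) \left(-1970\right) = -3767560 - 13790 = -3781350$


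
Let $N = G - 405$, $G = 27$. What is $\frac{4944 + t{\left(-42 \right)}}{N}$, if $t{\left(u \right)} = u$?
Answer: $- \frac{817}{63} \approx -12.968$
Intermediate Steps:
$N = -378$ ($N = 27 - 405 = -378$)
$\frac{4944 + t{\left(-42 \right)}}{N} = \frac{4944 - 42}{-378} = 4902 \left(- \frac{1}{378}\right) = - \frac{817}{63}$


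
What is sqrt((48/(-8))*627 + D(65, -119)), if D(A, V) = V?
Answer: I*sqrt(3881) ≈ 62.298*I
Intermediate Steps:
sqrt((48/(-8))*627 + D(65, -119)) = sqrt((48/(-8))*627 - 119) = sqrt((48*(-1/8))*627 - 119) = sqrt(-6*627 - 119) = sqrt(-3762 - 119) = sqrt(-3881) = I*sqrt(3881)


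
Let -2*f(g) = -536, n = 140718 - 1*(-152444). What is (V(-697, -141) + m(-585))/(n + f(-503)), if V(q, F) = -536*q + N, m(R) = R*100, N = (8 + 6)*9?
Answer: 157609/146715 ≈ 1.0743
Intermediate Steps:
n = 293162 (n = 140718 + 152444 = 293162)
N = 126 (N = 14*9 = 126)
f(g) = 268 (f(g) = -½*(-536) = 268)
m(R) = 100*R
V(q, F) = 126 - 536*q (V(q, F) = -536*q + 126 = 126 - 536*q)
(V(-697, -141) + m(-585))/(n + f(-503)) = ((126 - 536*(-697)) + 100*(-585))/(293162 + 268) = ((126 + 373592) - 58500)/293430 = (373718 - 58500)*(1/293430) = 315218*(1/293430) = 157609/146715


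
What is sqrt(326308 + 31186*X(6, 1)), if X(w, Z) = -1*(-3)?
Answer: sqrt(419866) ≈ 647.97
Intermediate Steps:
X(w, Z) = 3
sqrt(326308 + 31186*X(6, 1)) = sqrt(326308 + 31186*3) = sqrt(326308 + 93558) = sqrt(419866)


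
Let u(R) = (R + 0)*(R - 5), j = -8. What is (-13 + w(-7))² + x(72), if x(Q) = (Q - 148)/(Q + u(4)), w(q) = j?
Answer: 7478/17 ≈ 439.88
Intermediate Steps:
w(q) = -8
u(R) = R*(-5 + R)
x(Q) = (-148 + Q)/(-4 + Q) (x(Q) = (Q - 148)/(Q + 4*(-5 + 4)) = (-148 + Q)/(Q + 4*(-1)) = (-148 + Q)/(Q - 4) = (-148 + Q)/(-4 + Q))
(-13 + w(-7))² + x(72) = (-13 - 8)² + (-148 + 72)/(-4 + 72) = (-21)² - 76/68 = 441 + (1/68)*(-76) = 441 - 19/17 = 7478/17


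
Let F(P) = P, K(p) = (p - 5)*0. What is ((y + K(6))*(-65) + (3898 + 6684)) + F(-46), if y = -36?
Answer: 12876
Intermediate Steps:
K(p) = 0 (K(p) = (-5 + p)*0 = 0)
((y + K(6))*(-65) + (3898 + 6684)) + F(-46) = ((-36 + 0)*(-65) + (3898 + 6684)) - 46 = (-36*(-65) + 10582) - 46 = (2340 + 10582) - 46 = 12922 - 46 = 12876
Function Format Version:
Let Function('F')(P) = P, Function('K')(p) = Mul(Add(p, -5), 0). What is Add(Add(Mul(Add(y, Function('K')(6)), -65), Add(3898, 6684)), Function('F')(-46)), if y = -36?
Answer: 12876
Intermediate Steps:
Function('K')(p) = 0 (Function('K')(p) = Mul(Add(-5, p), 0) = 0)
Add(Add(Mul(Add(y, Function('K')(6)), -65), Add(3898, 6684)), Function('F')(-46)) = Add(Add(Mul(Add(-36, 0), -65), Add(3898, 6684)), -46) = Add(Add(Mul(-36, -65), 10582), -46) = Add(Add(2340, 10582), -46) = Add(12922, -46) = 12876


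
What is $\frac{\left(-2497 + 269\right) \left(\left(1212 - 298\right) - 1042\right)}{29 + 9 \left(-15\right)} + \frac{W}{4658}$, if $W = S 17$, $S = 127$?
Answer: $- \frac{39063477}{14522} \approx -2690.0$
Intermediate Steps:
$W = 2159$ ($W = 127 \cdot 17 = 2159$)
$\frac{\left(-2497 + 269\right) \left(\left(1212 - 298\right) - 1042\right)}{29 + 9 \left(-15\right)} + \frac{W}{4658} = \frac{\left(-2497 + 269\right) \left(\left(1212 - 298\right) - 1042\right)}{29 + 9 \left(-15\right)} + \frac{2159}{4658} = \frac{\left(-2228\right) \left(\left(1212 - 298\right) - 1042\right)}{29 - 135} + 2159 \cdot \frac{1}{4658} = \frac{\left(-2228\right) \left(914 - 1042\right)}{-106} + \frac{127}{274} = \left(-2228\right) \left(-128\right) \left(- \frac{1}{106}\right) + \frac{127}{274} = 285184 \left(- \frac{1}{106}\right) + \frac{127}{274} = - \frac{142592}{53} + \frac{127}{274} = - \frac{39063477}{14522}$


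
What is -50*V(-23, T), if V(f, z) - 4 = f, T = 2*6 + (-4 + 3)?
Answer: 950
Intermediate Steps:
T = 11 (T = 12 - 1 = 11)
V(f, z) = 4 + f
-50*V(-23, T) = -50*(4 - 23) = -50*(-19) = 950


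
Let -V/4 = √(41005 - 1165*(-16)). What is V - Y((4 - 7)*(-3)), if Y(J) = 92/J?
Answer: -92/9 - 4*√59645 ≈ -987.12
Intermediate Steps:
V = -4*√59645 (V = -4*√(41005 - 1165*(-16)) = -4*√(41005 + 18640) = -4*√59645 ≈ -976.89)
V - Y((4 - 7)*(-3)) = -4*√59645 - 92/((4 - 7)*(-3)) = -4*√59645 - 92/((-3*(-3))) = -4*√59645 - 92/9 = -92/9 - 4*√59645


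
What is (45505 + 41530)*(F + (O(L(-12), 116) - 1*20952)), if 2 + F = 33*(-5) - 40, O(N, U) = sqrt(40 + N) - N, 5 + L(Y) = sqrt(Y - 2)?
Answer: -1841138390 + 87035*sqrt(35 + I*sqrt(14)) - 87035*I*sqrt(14) ≈ -1.8406e+9 - 2.9817e+5*I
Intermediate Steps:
L(Y) = -5 + sqrt(-2 + Y) (L(Y) = -5 + sqrt(Y - 2) = -5 + sqrt(-2 + Y))
F = -207 (F = -2 + (33*(-5) - 40) = -2 + (-165 - 40) = -2 - 205 = -207)
(45505 + 41530)*(F + (O(L(-12), 116) - 1*20952)) = (45505 + 41530)*(-207 + ((sqrt(40 + (-5 + sqrt(-2 - 12))) - (-5 + sqrt(-2 - 12))) - 1*20952)) = 87035*(-207 + ((sqrt(40 + (-5 + sqrt(-14))) - (-5 + sqrt(-14))) - 20952)) = 87035*(-207 + ((sqrt(40 + (-5 + I*sqrt(14))) - (-5 + I*sqrt(14))) - 20952)) = 87035*(-207 + ((sqrt(35 + I*sqrt(14)) + (5 - I*sqrt(14))) - 20952)) = 87035*(-207 + ((5 + sqrt(35 + I*sqrt(14)) - I*sqrt(14)) - 20952)) = 87035*(-207 + (-20947 + sqrt(35 + I*sqrt(14)) - I*sqrt(14))) = 87035*(-21154 + sqrt(35 + I*sqrt(14)) - I*sqrt(14)) = -1841138390 + 87035*sqrt(35 + I*sqrt(14)) - 87035*I*sqrt(14)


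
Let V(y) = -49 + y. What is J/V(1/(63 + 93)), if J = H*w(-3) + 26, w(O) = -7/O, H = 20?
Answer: -11336/7643 ≈ -1.4832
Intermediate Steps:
J = 218/3 (J = 20*(-7/(-3)) + 26 = 20*(-7*(-1/3)) + 26 = 20*(7/3) + 26 = 140/3 + 26 = 218/3 ≈ 72.667)
J/V(1/(63 + 93)) = 218/(3*(-49 + 1/(63 + 93))) = 218/(3*(-49 + 1/156)) = 218/(3*(-7643/156)) = (218/3)*(-156/7643) = -11336/7643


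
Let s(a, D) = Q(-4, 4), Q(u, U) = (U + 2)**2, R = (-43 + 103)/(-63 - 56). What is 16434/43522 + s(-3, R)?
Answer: 791613/21761 ≈ 36.378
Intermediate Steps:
R = -60/119 (R = 60/(-119) = 60*(-1/119) = -60/119 ≈ -0.50420)
Q(u, U) = (2 + U)**2
s(a, D) = 36 (s(a, D) = (2 + 4)**2 = 6**2 = 36)
16434/43522 + s(-3, R) = 16434/43522 + 36 = 16434*(1/43522) + 36 = 8217/21761 + 36 = 791613/21761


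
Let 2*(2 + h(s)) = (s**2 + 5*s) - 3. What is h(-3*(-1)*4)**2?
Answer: 38809/4 ≈ 9702.3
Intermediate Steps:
h(s) = -7/2 + s**2/2 + 5*s/2 (h(s) = -2 + ((s**2 + 5*s) - 3)/2 = -2 + (-3 + s**2 + 5*s)/2 = -2 + (-3/2 + s**2/2 + 5*s/2) = -7/2 + s**2/2 + 5*s/2)
h(-3*(-1)*4)**2 = (-7/2 + (-3*(-1)*4)**2/2 + 5*(-3*(-1)*4)/2)**2 = (-7/2 + (3*4)**2/2 + 5*(3*4)/2)**2 = (-7/2 + (1/2)*12**2 + (5/2)*12)**2 = (-7/2 + (1/2)*144 + 30)**2 = (-7/2 + 72 + 30)**2 = (197/2)**2 = 38809/4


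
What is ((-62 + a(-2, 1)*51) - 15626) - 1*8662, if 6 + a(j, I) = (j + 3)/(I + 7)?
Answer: -197197/8 ≈ -24650.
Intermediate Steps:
a(j, I) = -6 + (3 + j)/(7 + I) (a(j, I) = -6 + (j + 3)/(I + 7) = -6 + (3 + j)/(7 + I))
((-62 + a(-2, 1)*51) - 15626) - 1*8662 = ((-62 + ((-39 - 2 - 6*1)/(7 + 1))*51) - 15626) - 1*8662 = ((-62 + ((-39 - 2 - 6)/8)*51) - 15626) - 8662 = ((-62 + ((⅛)*(-47))*51) - 15626) - 8662 = ((-62 - 47/8*51) - 15626) - 8662 = ((-62 - 2397/8) - 15626) - 8662 = (-2893/8 - 15626) - 8662 = -127901/8 - 8662 = -197197/8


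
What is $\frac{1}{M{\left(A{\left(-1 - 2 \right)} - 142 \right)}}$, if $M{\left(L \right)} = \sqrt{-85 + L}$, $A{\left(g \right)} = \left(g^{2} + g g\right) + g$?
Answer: $- \frac{i \sqrt{53}}{106} \approx - 0.06868 i$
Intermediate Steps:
$A{\left(g \right)} = g + 2 g^{2}$ ($A{\left(g \right)} = \left(g^{2} + g^{2}\right) + g = 2 g^{2} + g = g + 2 g^{2}$)
$\frac{1}{M{\left(A{\left(-1 - 2 \right)} - 142 \right)}} = \frac{1}{\sqrt{-85 - \left(142 - \left(-1 - 2\right) \left(1 + 2 \left(-1 - 2\right)\right)\right)}} = \frac{1}{\sqrt{-85 - \left(142 + 3 \left(1 + 2 \left(-3\right)\right)\right)}} = \frac{1}{\sqrt{-85 - \left(142 + 3 \left(1 - 6\right)\right)}} = \frac{1}{\sqrt{-85 - 127}} = \frac{1}{\sqrt{-212}} = \frac{1}{2 i \sqrt{53}} = - \frac{i \sqrt{53}}{106}$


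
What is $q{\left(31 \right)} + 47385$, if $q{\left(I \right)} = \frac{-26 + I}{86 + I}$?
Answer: $\frac{5544050}{117} \approx 47385.0$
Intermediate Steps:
$q{\left(I \right)} = \frac{-26 + I}{86 + I}$
$q{\left(31 \right)} + 47385 = \frac{-26 + 31}{86 + 31} + 47385 = \frac{1}{117} \cdot 5 + 47385 = \frac{5}{117} + 47385 = \frac{5544050}{117}$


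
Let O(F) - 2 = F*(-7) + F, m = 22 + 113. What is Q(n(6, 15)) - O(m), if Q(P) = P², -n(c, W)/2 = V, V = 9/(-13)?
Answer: 136876/169 ≈ 809.92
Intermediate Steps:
V = -9/13 (V = 9*(-1/13) = -9/13 ≈ -0.69231)
n(c, W) = 18/13 (n(c, W) = -2*(-9/13) = 18/13)
m = 135
O(F) = 2 - 6*F (O(F) = 2 + (F*(-7) + F) = 2 + (-7*F + F) = 2 - 6*F)
Q(n(6, 15)) - O(m) = (18/13)² - (2 - 6*135) = 324/169 - (2 - 810) = 324/169 - 1*(-808) = 324/169 + 808 = 136876/169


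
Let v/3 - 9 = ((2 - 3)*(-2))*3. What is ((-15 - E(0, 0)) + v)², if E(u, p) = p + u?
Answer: 900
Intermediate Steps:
v = 45 (v = 27 + 3*(((2 - 3)*(-2))*3) = 27 + 3*(-1*(-2)*3) = 27 + 3*(2*3) = 27 + 3*6 = 27 + 18 = 45)
((-15 - E(0, 0)) + v)² = ((-15 - (0 + 0)) + 45)² = ((-15 - 1*0) + 45)² = ((-15 + 0) + 45)² = (-15 + 45)² = 30² = 900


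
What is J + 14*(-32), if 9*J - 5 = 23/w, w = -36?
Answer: -144995/324 ≈ -447.52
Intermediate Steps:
J = 157/324 (J = 5/9 + (23/(-36))/9 = 5/9 + (23*(-1/36))/9 = 5/9 + (1/9)*(-23/36) = 5/9 - 23/324 = 157/324 ≈ 0.48457)
J + 14*(-32) = 157/324 + 14*(-32) = 157/324 - 448 = -144995/324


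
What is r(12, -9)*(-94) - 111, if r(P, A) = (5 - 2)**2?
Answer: -957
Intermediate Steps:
r(P, A) = 9 (r(P, A) = 3**2 = 9)
r(12, -9)*(-94) - 111 = 9*(-94) - 111 = -846 - 111 = -957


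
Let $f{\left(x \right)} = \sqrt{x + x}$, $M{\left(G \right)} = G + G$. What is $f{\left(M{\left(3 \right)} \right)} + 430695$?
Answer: $430695 + 2 \sqrt{3} \approx 4.307 \cdot 10^{5}$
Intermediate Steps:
$M{\left(G \right)} = 2 G$
$f{\left(x \right)} = \sqrt{2} \sqrt{x}$ ($f{\left(x \right)} = \sqrt{2 x} = \sqrt{2} \sqrt{x}$)
$f{\left(M{\left(3 \right)} \right)} + 430695 = \sqrt{2} \sqrt{2 \cdot 3} + 430695 = \sqrt{2} \sqrt{6} + 430695 = 2 \sqrt{3} + 430695 = 430695 + 2 \sqrt{3}$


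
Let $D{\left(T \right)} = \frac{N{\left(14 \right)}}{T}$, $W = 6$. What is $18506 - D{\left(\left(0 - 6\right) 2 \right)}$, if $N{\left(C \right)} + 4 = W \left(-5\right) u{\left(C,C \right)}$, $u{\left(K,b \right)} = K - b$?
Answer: $\frac{55517}{3} \approx 18506.0$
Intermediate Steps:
$N{\left(C \right)} = -4$ ($N{\left(C \right)} = -4 + 6 \left(-5\right) \left(C - C\right) = -4 - 0 = -4 + 0 = -4$)
$D{\left(T \right)} = - \frac{4}{T}$
$18506 - D{\left(\left(0 - 6\right) 2 \right)} = 18506 - - \frac{4}{\left(0 - 6\right) 2} = 18506 - - \frac{4}{\left(-6\right) 2} = 18506 - - \frac{4}{-12} = 18506 - \left(-4\right) \left(- \frac{1}{12}\right) = 18506 - \frac{1}{3} = \frac{55517}{3}$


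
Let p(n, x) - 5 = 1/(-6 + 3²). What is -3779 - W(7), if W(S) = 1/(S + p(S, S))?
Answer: -139826/37 ≈ -3779.1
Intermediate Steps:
p(n, x) = 16/3 (p(n, x) = 5 + 1/(-6 + 3²) = 5 + 1/(-6 + 9) = 5 + 1/3 = 5 + ⅓ = 16/3)
W(S) = 1/(16/3 + S) (W(S) = 1/(S + 16/3) = 1/(16/3 + S))
-3779 - W(7) = -3779 - 3/(16 + 3*7) = -3779 - 3/(16 + 21) = -3779 - 3/37 = -139826/37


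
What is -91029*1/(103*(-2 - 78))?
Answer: 91029/8240 ≈ 11.047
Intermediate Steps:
-91029*1/(103*(-2 - 78)) = -91029/((-80*103)) = -91029/(-8240) = -91029*(-1/8240) = 91029/8240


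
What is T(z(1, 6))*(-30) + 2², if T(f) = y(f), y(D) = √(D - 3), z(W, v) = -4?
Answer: 4 - 30*I*√7 ≈ 4.0 - 79.373*I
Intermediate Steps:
y(D) = √(-3 + D)
T(f) = √(-3 + f)
T(z(1, 6))*(-30) + 2² = √(-3 - 4)*(-30) + 2² = √(-7)*(-30) + 4 = (I*√7)*(-30) + 4 = -30*I*√7 + 4 = 4 - 30*I*√7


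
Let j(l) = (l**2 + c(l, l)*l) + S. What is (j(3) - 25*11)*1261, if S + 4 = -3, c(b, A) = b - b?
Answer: -344253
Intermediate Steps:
c(b, A) = 0
S = -7 (S = -4 - 3 = -7)
j(l) = -7 + l**2 (j(l) = (l**2 + 0*l) - 7 = (l**2 + 0) - 7 = l**2 - 7 = -7 + l**2)
(j(3) - 25*11)*1261 = ((-7 + 3**2) - 25*11)*1261 = ((-7 + 9) - 275)*1261 = (2 - 275)*1261 = -273*1261 = -344253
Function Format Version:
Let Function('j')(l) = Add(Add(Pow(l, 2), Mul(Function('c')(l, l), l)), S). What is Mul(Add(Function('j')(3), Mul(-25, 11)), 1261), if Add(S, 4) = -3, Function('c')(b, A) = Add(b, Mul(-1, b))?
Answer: -344253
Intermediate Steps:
Function('c')(b, A) = 0
S = -7 (S = Add(-4, -3) = -7)
Function('j')(l) = Add(-7, Pow(l, 2)) (Function('j')(l) = Add(Add(Pow(l, 2), Mul(0, l)), -7) = Add(Add(Pow(l, 2), 0), -7) = Add(Pow(l, 2), -7) = Add(-7, Pow(l, 2)))
Mul(Add(Function('j')(3), Mul(-25, 11)), 1261) = Mul(Add(Add(-7, Pow(3, 2)), Mul(-25, 11)), 1261) = Mul(Add(Add(-7, 9), -275), 1261) = Mul(Add(2, -275), 1261) = Mul(-273, 1261) = -344253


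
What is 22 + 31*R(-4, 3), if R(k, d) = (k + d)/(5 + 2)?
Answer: 123/7 ≈ 17.571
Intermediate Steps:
R(k, d) = d/7 + k/7 (R(k, d) = (d + k)/7 = (d + k)*(⅐) = d/7 + k/7)
22 + 31*R(-4, 3) = 22 + 31*((⅐)*3 + (⅐)*(-4)) = 22 + 31*(3/7 - 4/7) = 22 + 31*(-⅐) = 22 - 31/7 = 123/7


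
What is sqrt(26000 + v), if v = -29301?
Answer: I*sqrt(3301) ≈ 57.454*I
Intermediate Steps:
sqrt(26000 + v) = sqrt(26000 - 29301) = sqrt(-3301) = I*sqrt(3301)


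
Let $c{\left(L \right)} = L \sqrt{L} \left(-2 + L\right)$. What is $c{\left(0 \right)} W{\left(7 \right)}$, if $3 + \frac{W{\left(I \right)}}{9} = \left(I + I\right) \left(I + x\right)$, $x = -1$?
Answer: $0$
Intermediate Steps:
$W{\left(I \right)} = -27 + 18 I \left(-1 + I\right)$ ($W{\left(I \right)} = -27 + 9 \left(I + I\right) \left(I - 1\right) = -27 + 9 \cdot 2 I \left(-1 + I\right) = -27 + 18 I \left(-1 + I\right)$)
$c{\left(L \right)} = L^{\frac{3}{2}} \left(-2 + L\right)$
$c{\left(0 \right)} W{\left(7 \right)} = 0^{\frac{3}{2}} \left(-2 + 0\right) \left(-27 - 126 + 18 \cdot 7^{2}\right) = 0 \left(-2\right) \left(-27 - 126 + 18 \cdot 49\right) = 0 \left(-27 - 126 + 882\right) = 0 \cdot 729 = 0$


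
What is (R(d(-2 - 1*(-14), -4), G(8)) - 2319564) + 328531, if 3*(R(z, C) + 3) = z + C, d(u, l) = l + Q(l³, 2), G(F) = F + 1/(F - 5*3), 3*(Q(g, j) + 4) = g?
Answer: -125435719/63 ≈ -1.9910e+6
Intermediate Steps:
Q(g, j) = -4 + g/3
G(F) = F + 1/(-15 + F) (G(F) = F + 1/(F - 15) = F + 1/(-15 + F))
d(u, l) = -4 + l + l³/3 (d(u, l) = l + (-4 + l³/3) = -4 + l + l³/3)
R(z, C) = -3 + C/3 + z/3 (R(z, C) = -3 + (z + C)/3 = -3 + (C + z)/3 = -3 + (C/3 + z/3) = -3 + C/3 + z/3)
(R(d(-2 - 1*(-14), -4), G(8)) - 2319564) + 328531 = ((-3 + ((1 + 8² - 15*8)/(-15 + 8))/3 + (-4 - 4 + (⅓)*(-4)³)/3) - 2319564) + 328531 = ((-3 + ((1 + 64 - 120)/(-7))/3 + (-4 - 4 + (⅓)*(-64))/3) - 2319564) + 328531 = ((-3 + (-⅐*(-55))/3 + (-4 - 4 - 64/3)/3) - 2319564) + 328531 = ((-3 + (⅓)*(55/7) + (⅓)*(-88/3)) - 2319564) + 328531 = ((-3 + 55/21 - 88/9) - 2319564) + 328531 = (-640/63 - 2319564) + 328531 = -146133172/63 + 328531 = -125435719/63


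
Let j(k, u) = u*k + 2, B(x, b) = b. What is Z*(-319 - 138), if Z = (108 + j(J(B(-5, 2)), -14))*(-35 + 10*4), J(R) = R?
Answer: -187370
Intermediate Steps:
j(k, u) = 2 + k*u (j(k, u) = k*u + 2 = 2 + k*u)
Z = 410 (Z = (108 + (2 + 2*(-14)))*(-35 + 10*4) = (108 + (2 - 28))*(-35 + 40) = (108 - 26)*5 = 82*5 = 410)
Z*(-319 - 138) = 410*(-319 - 138) = 410*(-457) = -187370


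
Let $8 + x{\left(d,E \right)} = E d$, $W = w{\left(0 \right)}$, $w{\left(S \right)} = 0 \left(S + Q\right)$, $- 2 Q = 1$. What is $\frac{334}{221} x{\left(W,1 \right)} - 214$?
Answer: $- \frac{49966}{221} \approx -226.09$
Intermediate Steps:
$Q = - \frac{1}{2}$ ($Q = \left(- \frac{1}{2}\right) 1 = - \frac{1}{2} \approx -0.5$)
$w{\left(S \right)} = 0$ ($w{\left(S \right)} = 0 \left(S - \frac{1}{2}\right) = 0 \left(- \frac{1}{2} + S\right) = 0$)
$W = 0$
$x{\left(d,E \right)} = -8 + E d$
$\frac{334}{221} x{\left(W,1 \right)} - 214 = \frac{334}{221} \left(-8 + 1 \cdot 0\right) - 214 = 334 \cdot \frac{1}{221} \left(-8 + 0\right) - 214 = \frac{334}{221} \left(-8\right) - 214 = - \frac{2672}{221} - 214 = - \frac{49966}{221}$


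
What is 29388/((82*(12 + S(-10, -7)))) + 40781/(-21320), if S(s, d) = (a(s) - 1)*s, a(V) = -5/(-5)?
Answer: 45843/1640 ≈ 27.953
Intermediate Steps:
a(V) = 1 (a(V) = -5*(-⅕) = 1)
S(s, d) = 0 (S(s, d) = (1 - 1)*s = 0*s = 0)
29388/((82*(12 + S(-10, -7)))) + 40781/(-21320) = 29388/((82*(12 + 0))) + 40781/(-21320) = 29388/((82*12)) + 40781*(-1/21320) = 29388/984 - 3137/1640 = 29388*(1/984) - 3137/1640 = 2449/82 - 3137/1640 = 45843/1640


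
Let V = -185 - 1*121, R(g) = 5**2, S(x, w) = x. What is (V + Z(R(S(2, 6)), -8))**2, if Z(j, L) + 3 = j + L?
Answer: 85264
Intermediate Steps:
R(g) = 25
V = -306 (V = -185 - 121 = -306)
Z(j, L) = -3 + L + j (Z(j, L) = -3 + (j + L) = -3 + (L + j) = -3 + L + j)
(V + Z(R(S(2, 6)), -8))**2 = (-306 + (-3 - 8 + 25))**2 = (-306 + 14)**2 = (-292)**2 = 85264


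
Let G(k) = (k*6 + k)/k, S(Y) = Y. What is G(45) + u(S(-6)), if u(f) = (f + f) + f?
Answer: -11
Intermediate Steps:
u(f) = 3*f (u(f) = 2*f + f = 3*f)
G(k) = 7 (G(k) = (6*k + k)/k = (7*k)/k = 7)
G(45) + u(S(-6)) = 7 + 3*(-6) = 7 - 18 = -11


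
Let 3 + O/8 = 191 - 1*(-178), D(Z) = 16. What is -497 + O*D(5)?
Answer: 46351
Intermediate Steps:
O = 2928 (O = -24 + 8*(191 - 1*(-178)) = -24 + 8*(191 + 178) = -24 + 8*369 = -24 + 2952 = 2928)
-497 + O*D(5) = -497 + 2928*16 = -497 + 46848 = 46351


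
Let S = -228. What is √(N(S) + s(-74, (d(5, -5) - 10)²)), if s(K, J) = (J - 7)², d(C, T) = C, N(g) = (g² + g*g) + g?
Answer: 8*√1626 ≈ 322.59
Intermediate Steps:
N(g) = g + 2*g² (N(g) = (g² + g²) + g = 2*g² + g = g + 2*g²)
s(K, J) = (-7 + J)²
√(N(S) + s(-74, (d(5, -5) - 10)²)) = √(-228*(1 + 2*(-228)) + (-7 + (5 - 10)²)²) = √(-228*(1 - 456) + (-7 + (-5)²)²) = √(-228*(-455) + (-7 + 25)²) = √(103740 + 18²) = √(103740 + 324) = √104064 = 8*√1626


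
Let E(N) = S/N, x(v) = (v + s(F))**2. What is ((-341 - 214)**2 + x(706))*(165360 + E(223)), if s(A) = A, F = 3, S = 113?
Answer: 29895102357458/223 ≈ 1.3406e+11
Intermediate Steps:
x(v) = (3 + v)**2 (x(v) = (v + 3)**2 = (3 + v)**2)
E(N) = 113/N
((-341 - 214)**2 + x(706))*(165360 + E(223)) = ((-341 - 214)**2 + (3 + 706)**2)*(165360 + 113/223) = ((-555)**2 + 709**2)*(165360 + 113*(1/223)) = (308025 + 502681)*(165360 + 113/223) = 810706*(36875393/223) = 29895102357458/223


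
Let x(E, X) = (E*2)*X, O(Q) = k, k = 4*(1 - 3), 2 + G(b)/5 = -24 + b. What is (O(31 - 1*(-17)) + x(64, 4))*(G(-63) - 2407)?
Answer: -1437408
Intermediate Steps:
G(b) = -130 + 5*b (G(b) = -10 + 5*(-24 + b) = -10 + (-120 + 5*b) = -130 + 5*b)
k = -8 (k = 4*(-2) = -8)
O(Q) = -8
x(E, X) = 2*E*X (x(E, X) = (2*E)*X = 2*E*X)
(O(31 - 1*(-17)) + x(64, 4))*(G(-63) - 2407) = (-8 + 2*64*4)*((-130 + 5*(-63)) - 2407) = (-8 + 512)*((-130 - 315) - 2407) = 504*(-445 - 2407) = 504*(-2852) = -1437408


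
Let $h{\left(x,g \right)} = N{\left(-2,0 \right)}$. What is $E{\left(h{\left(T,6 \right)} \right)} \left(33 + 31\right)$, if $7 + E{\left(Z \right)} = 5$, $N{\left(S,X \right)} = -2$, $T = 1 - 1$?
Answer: $-128$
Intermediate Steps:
$T = 0$
$h{\left(x,g \right)} = -2$
$E{\left(Z \right)} = -2$ ($E{\left(Z \right)} = -7 + 5 = -2$)
$E{\left(h{\left(T,6 \right)} \right)} \left(33 + 31\right) = - 2 \left(33 + 31\right) = \left(-2\right) 64 = -128$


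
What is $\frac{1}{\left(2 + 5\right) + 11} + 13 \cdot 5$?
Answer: $\frac{1171}{18} \approx 65.056$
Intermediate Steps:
$\frac{1}{\left(2 + 5\right) + 11} + 13 \cdot 5 = \frac{1}{7 + 11} + 65 = \frac{1}{18} + 65 = \frac{1171}{18}$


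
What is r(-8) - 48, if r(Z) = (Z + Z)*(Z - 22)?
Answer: 432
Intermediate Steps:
r(Z) = 2*Z*(-22 + Z) (r(Z) = (2*Z)*(-22 + Z) = 2*Z*(-22 + Z))
r(-8) - 48 = 2*(-8)*(-22 - 8) - 48 = 2*(-8)*(-30) - 48 = 480 - 48 = 432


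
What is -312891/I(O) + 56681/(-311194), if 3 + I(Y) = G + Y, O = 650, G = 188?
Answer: -97417130489/259846990 ≈ -374.90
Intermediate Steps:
I(Y) = 185 + Y (I(Y) = -3 + (188 + Y) = 185 + Y)
-312891/I(O) + 56681/(-311194) = -312891/(185 + 650) + 56681/(-311194) = -312891/835 + 56681*(-1/311194) = -312891*1/835 - 56681/311194 = -312891/835 - 56681/311194 = -97417130489/259846990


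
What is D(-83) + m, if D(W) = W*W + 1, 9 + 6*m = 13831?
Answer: 27581/3 ≈ 9193.7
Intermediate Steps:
m = 6911/3 (m = -3/2 + (⅙)*13831 = -3/2 + 13831/6 = 6911/3 ≈ 2303.7)
D(W) = 1 + W² (D(W) = W² + 1 = 1 + W²)
D(-83) + m = (1 + (-83)²) + 6911/3 = (1 + 6889) + 6911/3 = 6890 + 6911/3 = 27581/3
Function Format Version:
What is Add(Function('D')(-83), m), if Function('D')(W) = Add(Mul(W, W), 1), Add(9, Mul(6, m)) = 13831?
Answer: Rational(27581, 3) ≈ 9193.7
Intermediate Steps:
m = Rational(6911, 3) (m = Add(Rational(-3, 2), Mul(Rational(1, 6), 13831)) = Add(Rational(-3, 2), Rational(13831, 6)) = Rational(6911, 3) ≈ 2303.7)
Function('D')(W) = Add(1, Pow(W, 2)) (Function('D')(W) = Add(Pow(W, 2), 1) = Add(1, Pow(W, 2)))
Add(Function('D')(-83), m) = Add(Add(1, Pow(-83, 2)), Rational(6911, 3)) = Add(Add(1, 6889), Rational(6911, 3)) = Add(6890, Rational(6911, 3)) = Rational(27581, 3)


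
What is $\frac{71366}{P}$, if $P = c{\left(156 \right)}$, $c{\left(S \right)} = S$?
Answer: $\frac{35683}{78} \approx 457.47$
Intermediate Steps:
$P = 156$
$\frac{71366}{P} = \frac{71366}{156} = 71366 \cdot \frac{1}{156} = \frac{35683}{78}$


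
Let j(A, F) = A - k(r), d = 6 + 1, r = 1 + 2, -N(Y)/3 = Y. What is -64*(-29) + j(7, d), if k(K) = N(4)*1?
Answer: 1875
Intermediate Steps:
N(Y) = -3*Y
r = 3
k(K) = -12 (k(K) = -3*4*1 = -12*1 = -12)
d = 7
j(A, F) = 12 + A (j(A, F) = A - 1*(-12) = A + 12 = 12 + A)
-64*(-29) + j(7, d) = -64*(-29) + (12 + 7) = 1856 + 19 = 1875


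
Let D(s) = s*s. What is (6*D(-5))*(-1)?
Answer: -150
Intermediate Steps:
D(s) = s²
(6*D(-5))*(-1) = (6*(-5)²)*(-1) = (6*25)*(-1) = 150*(-1) = -150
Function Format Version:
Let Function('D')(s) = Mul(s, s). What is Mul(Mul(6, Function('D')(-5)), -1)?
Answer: -150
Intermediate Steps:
Function('D')(s) = Pow(s, 2)
Mul(Mul(6, Function('D')(-5)), -1) = Mul(Mul(6, Pow(-5, 2)), -1) = Mul(Mul(6, 25), -1) = Mul(150, -1) = -150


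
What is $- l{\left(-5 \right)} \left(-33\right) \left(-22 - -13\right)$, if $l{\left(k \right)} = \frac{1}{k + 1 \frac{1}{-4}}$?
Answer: $\frac{396}{7} \approx 56.571$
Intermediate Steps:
$l{\left(k \right)} = \frac{1}{- \frac{1}{4} + k}$ ($l{\left(k \right)} = \frac{1}{k + 1 \left(- \frac{1}{4}\right)} = \frac{1}{k - \frac{1}{4}} = \frac{1}{- \frac{1}{4} + k}$)
$- l{\left(-5 \right)} \left(-33\right) \left(-22 - -13\right) = - \frac{4}{-1 + 4 \left(-5\right)} \left(-33\right) \left(-22 - -13\right) = - \frac{4}{-1 - 20} \left(-33\right) \left(-22 + 13\right) = - \frac{4}{-21} \left(-33\right) \left(-9\right) = - 4 \left(- \frac{1}{21}\right) \left(-33\right) \left(-9\right) = - \left(- \frac{4}{21}\right) \left(-33\right) \left(-9\right) = - \frac{44 \left(-9\right)}{7} = \left(-1\right) \left(- \frac{396}{7}\right) = \frac{396}{7}$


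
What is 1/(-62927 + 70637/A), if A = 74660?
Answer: -74660/4698059183 ≈ -1.5892e-5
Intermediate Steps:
1/(-62927 + 70637/A) = 1/(-62927 + 70637/74660) = 1/(-4698059183/74660) = -74660/4698059183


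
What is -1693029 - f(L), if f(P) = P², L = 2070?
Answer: -5977929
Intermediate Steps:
-1693029 - f(L) = -1693029 - 1*2070² = -1693029 - 1*4284900 = -1693029 - 4284900 = -5977929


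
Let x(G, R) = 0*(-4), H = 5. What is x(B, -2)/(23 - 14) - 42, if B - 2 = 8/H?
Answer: -42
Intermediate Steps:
B = 18/5 (B = 2 + 8/5 = 18/5 ≈ 3.6000)
x(G, R) = 0
x(B, -2)/(23 - 14) - 42 = 0/(23 - 14) - 42 = 0/9 - 42 = 0*(1/9) - 42 = 0 - 42 = -42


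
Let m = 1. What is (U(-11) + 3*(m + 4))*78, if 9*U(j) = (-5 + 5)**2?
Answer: 1170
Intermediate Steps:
U(j) = 0 (U(j) = (-5 + 5)**2/9 = (1/9)*0**2 = (1/9)*0 = 0)
(U(-11) + 3*(m + 4))*78 = (0 + 3*(1 + 4))*78 = (0 + 3*5)*78 = (0 + 15)*78 = 15*78 = 1170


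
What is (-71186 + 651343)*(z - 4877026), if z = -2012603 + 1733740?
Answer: -2991225094573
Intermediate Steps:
z = -278863
(-71186 + 651343)*(z - 4877026) = (-71186 + 651343)*(-278863 - 4877026) = 580157*(-5155889) = -2991225094573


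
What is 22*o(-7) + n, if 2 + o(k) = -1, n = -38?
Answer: -104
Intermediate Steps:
o(k) = -3 (o(k) = -2 - 1 = -3)
22*o(-7) + n = 22*(-3) - 38 = -66 - 38 = -104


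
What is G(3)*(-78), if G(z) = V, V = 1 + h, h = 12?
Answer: -1014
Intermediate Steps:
V = 13 (V = 1 + 12 = 13)
G(z) = 13
G(3)*(-78) = 13*(-78) = -1014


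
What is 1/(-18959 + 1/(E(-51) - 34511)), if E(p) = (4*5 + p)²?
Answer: -33550/636074451 ≈ -5.2745e-5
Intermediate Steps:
E(p) = (20 + p)²
1/(-18959 + 1/(E(-51) - 34511)) = 1/(-18959 + 1/((20 - 51)² - 34511)) = 1/(-18959 + 1/((-31)² - 34511)) = 1/(-18959 + 1/(961 - 34511)) = 1/(-18959 + 1/(-33550)) = 1/(-18959 - 1/33550) = 1/(-636074451/33550) = -33550/636074451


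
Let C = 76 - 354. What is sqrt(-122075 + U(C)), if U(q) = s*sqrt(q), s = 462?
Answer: sqrt(-122075 + 462*I*sqrt(278)) ≈ 11.018 + 349.57*I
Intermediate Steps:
C = -278
U(q) = 462*sqrt(q)
sqrt(-122075 + U(C)) = sqrt(-122075 + 462*sqrt(-278)) = sqrt(-122075 + 462*(I*sqrt(278))) = sqrt(-122075 + 462*I*sqrt(278))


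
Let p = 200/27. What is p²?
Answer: 40000/729 ≈ 54.870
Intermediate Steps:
p = 200/27 (p = 200*(1/27) = 200/27 ≈ 7.4074)
p² = (200/27)² = 40000/729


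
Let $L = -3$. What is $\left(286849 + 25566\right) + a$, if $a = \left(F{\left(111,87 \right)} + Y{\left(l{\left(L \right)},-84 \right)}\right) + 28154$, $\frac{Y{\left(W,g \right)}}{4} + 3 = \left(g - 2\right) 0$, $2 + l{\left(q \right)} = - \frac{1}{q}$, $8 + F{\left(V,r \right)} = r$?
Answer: $340636$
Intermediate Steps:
$F{\left(V,r \right)} = -8 + r$
$l{\left(q \right)} = -2 - \frac{1}{q}$
$Y{\left(W,g \right)} = -12$ ($Y{\left(W,g \right)} = -12 + 4 \left(g - 2\right) 0 = -12 + 4 \left(-2 + g\right) 0 = -12 + 4 \cdot 0 = -12 + 0 = -12$)
$a = 28221$ ($a = \left(\left(-8 + 87\right) - 12\right) + 28154 = \left(79 - 12\right) + 28154 = 67 + 28154 = 28221$)
$\left(286849 + 25566\right) + a = \left(286849 + 25566\right) + 28221 = 312415 + 28221 = 340636$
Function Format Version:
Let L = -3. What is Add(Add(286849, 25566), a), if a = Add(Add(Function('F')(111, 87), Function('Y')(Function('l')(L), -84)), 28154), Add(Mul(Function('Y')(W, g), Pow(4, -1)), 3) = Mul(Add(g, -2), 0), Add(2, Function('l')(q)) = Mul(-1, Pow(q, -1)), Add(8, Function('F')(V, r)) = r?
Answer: 340636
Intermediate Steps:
Function('F')(V, r) = Add(-8, r)
Function('l')(q) = Add(-2, Mul(-1, Pow(q, -1)))
Function('Y')(W, g) = -12 (Function('Y')(W, g) = Add(-12, Mul(4, Mul(Add(g, -2), 0))) = Add(-12, Mul(4, Mul(Add(-2, g), 0))) = Add(-12, Mul(4, 0)) = Add(-12, 0) = -12)
a = 28221 (a = Add(Add(Add(-8, 87), -12), 28154) = Add(Add(79, -12), 28154) = Add(67, 28154) = 28221)
Add(Add(286849, 25566), a) = Add(Add(286849, 25566), 28221) = Add(312415, 28221) = 340636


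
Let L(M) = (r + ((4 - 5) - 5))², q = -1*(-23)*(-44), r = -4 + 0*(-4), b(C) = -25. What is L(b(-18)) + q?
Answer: -912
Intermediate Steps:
r = -4 (r = -4 + 0 = -4)
q = -1012 (q = -(-23)*(-44) = -1*1012 = -1012)
L(M) = 100 (L(M) = (-4 + ((4 - 5) - 5))² = (-4 + (-1 - 5))² = (-4 - 6)² = (-10)² = 100)
L(b(-18)) + q = 100 - 1012 = -912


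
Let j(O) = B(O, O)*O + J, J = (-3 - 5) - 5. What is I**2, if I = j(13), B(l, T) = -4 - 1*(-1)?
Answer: 2704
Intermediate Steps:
B(l, T) = -3 (B(l, T) = -4 + 1 = -3)
J = -13 (J = -8 - 5 = -13)
j(O) = -13 - 3*O (j(O) = -3*O - 13 = -13 - 3*O)
I = -52 (I = -13 - 3*13 = -13 - 39 = -52)
I**2 = (-52)**2 = 2704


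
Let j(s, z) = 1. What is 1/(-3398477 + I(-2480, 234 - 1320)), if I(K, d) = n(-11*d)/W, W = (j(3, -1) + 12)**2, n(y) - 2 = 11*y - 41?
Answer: -169/574211246 ≈ -2.9432e-7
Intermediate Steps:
n(y) = -39 + 11*y (n(y) = 2 + (11*y - 41) = 2 + (-41 + 11*y) = -39 + 11*y)
W = 169 (W = (1 + 12)**2 = 13**2 = 169)
I(K, d) = -3/13 - 121*d/169 (I(K, d) = (-39 + 11*(-11*d))/169 = (-39 - 121*d)*(1/169) = -3/13 - 121*d/169)
1/(-3398477 + I(-2480, 234 - 1320)) = 1/(-3398477 + (-3/13 - 121*(234 - 1320)/169)) = 1/(-3398477 + (-3/13 - 121/169*(-1086))) = 1/(-3398477 + (-3/13 + 131406/169)) = 1/(-3398477 + 131367/169) = 1/(-574211246/169) = -169/574211246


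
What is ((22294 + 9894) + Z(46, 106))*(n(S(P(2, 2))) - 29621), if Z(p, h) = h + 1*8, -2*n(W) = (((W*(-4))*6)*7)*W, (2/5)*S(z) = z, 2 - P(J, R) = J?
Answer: -956817542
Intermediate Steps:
P(J, R) = 2 - J
S(z) = 5*z/2
n(W) = 84*W² (n(W) = -((W*(-4))*6)*7*W/2 = -(-4*W*6)*7*W/2 = --24*W*7*W/2 = -(-168*W)*W/2 = -(-84)*W² = 84*W²)
Z(p, h) = 8 + h (Z(p, h) = h + 8 = 8 + h)
((22294 + 9894) + Z(46, 106))*(n(S(P(2, 2))) - 29621) = ((22294 + 9894) + (8 + 106))*(84*(5*(2 - 1*2)/2)² - 29621) = (32188 + 114)*(84*(5*(2 - 2)/2)² - 29621) = 32302*(84*((5/2)*0)² - 29621) = 32302*(84*0² - 29621) = 32302*(84*0 - 29621) = 32302*(0 - 29621) = 32302*(-29621) = -956817542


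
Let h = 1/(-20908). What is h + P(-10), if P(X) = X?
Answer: -209081/20908 ≈ -10.000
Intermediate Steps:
h = -1/20908 ≈ -4.7829e-5
h + P(-10) = -1/20908 - 10 = -209081/20908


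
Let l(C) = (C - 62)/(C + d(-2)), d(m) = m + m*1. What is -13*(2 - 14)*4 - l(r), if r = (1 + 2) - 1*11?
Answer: 3709/6 ≈ 618.17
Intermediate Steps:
r = -8 (r = 3 - 11 = -8)
d(m) = 2*m (d(m) = m + m = 2*m)
l(C) = (-62 + C)/(-4 + C) (l(C) = (C - 62)/(C + 2*(-2)) = (-62 + C)/(C - 4) = (-62 + C)/(-4 + C))
-13*(2 - 14)*4 - l(r) = -13*(2 - 14)*4 - (-62 - 8)/(-4 - 8) = -13*(-12)*4 - (-70)/(-12) = 156*4 - (-1)*(-70)/12 = 624 - 1*35/6 = 624 - 35/6 = 3709/6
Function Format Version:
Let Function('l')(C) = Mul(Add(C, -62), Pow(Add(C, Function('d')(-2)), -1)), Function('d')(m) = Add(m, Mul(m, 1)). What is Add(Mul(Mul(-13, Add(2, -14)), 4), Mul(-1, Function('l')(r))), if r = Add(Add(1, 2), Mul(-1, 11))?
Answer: Rational(3709, 6) ≈ 618.17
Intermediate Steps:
r = -8 (r = Add(3, -11) = -8)
Function('d')(m) = Mul(2, m) (Function('d')(m) = Add(m, m) = Mul(2, m))
Function('l')(C) = Mul(Pow(Add(-4, C), -1), Add(-62, C)) (Function('l')(C) = Mul(Add(C, -62), Pow(Add(C, Mul(2, -2)), -1)) = Mul(Add(-62, C), Pow(Add(C, -4), -1)) = Mul(Add(-62, C), Pow(Add(-4, C), -1)) = Mul(Pow(Add(-4, C), -1), Add(-62, C)))
Add(Mul(Mul(-13, Add(2, -14)), 4), Mul(-1, Function('l')(r))) = Add(Mul(Mul(-13, Add(2, -14)), 4), Mul(-1, Mul(Pow(Add(-4, -8), -1), Add(-62, -8)))) = Add(Mul(Mul(-13, -12), 4), Mul(-1, Mul(Pow(-12, -1), -70))) = Add(Mul(156, 4), Mul(-1, Mul(Rational(-1, 12), -70))) = Add(624, Mul(-1, Rational(35, 6))) = Add(624, Rational(-35, 6)) = Rational(3709, 6)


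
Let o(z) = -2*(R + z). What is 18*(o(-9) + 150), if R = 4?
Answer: 2880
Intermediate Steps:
o(z) = -8 - 2*z (o(z) = -2*(4 + z) = -8 - 2*z)
18*(o(-9) + 150) = 18*((-8 - 2*(-9)) + 150) = 18*((-8 + 18) + 150) = 18*(10 + 150) = 18*160 = 2880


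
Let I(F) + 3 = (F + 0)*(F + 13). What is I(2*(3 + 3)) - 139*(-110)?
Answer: 15587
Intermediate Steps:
I(F) = -3 + F*(13 + F) (I(F) = -3 + (F + 0)*(F + 13) = -3 + F*(13 + F))
I(2*(3 + 3)) - 139*(-110) = (-3 + (2*(3 + 3))² + 13*(2*(3 + 3))) - 139*(-110) = (-3 + (2*6)² + 13*(2*6)) + 15290 = (-3 + 12² + 13*12) + 15290 = (-3 + 144 + 156) + 15290 = 297 + 15290 = 15587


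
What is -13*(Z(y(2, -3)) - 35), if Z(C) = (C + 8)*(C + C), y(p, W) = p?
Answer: -65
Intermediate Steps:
Z(C) = 2*C*(8 + C) (Z(C) = (8 + C)*(2*C) = 2*C*(8 + C))
-13*(Z(y(2, -3)) - 35) = -13*(2*2*(8 + 2) - 35) = -13*(2*2*10 - 35) = -13*(40 - 35) = -13*5 = -65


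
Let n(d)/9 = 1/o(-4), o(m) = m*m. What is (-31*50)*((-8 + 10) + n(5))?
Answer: -31775/8 ≈ -3971.9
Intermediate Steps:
o(m) = m²
n(d) = 9/16 (n(d) = 9/((-4)²) = 9/16)
(-31*50)*((-8 + 10) + n(5)) = (-31*50)*((-8 + 10) + 9/16) = -1550*(2 + 9/16) = -1550*41/16 = -31775/8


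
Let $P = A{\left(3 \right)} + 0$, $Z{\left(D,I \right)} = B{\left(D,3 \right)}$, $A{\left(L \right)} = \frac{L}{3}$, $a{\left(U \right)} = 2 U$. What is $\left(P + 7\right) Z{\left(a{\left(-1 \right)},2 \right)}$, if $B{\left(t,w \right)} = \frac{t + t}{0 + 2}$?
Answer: $-16$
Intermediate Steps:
$A{\left(L \right)} = \frac{L}{3}$ ($A{\left(L \right)} = L \frac{1}{3} = \frac{L}{3}$)
$B{\left(t,w \right)} = t$ ($B{\left(t,w \right)} = \frac{2 t}{2} = 2 t \frac{1}{2} = t$)
$Z{\left(D,I \right)} = D$
$P = 1$ ($P = \frac{1}{3} \cdot 3 + 0 = 1 + 0 = 1$)
$\left(P + 7\right) Z{\left(a{\left(-1 \right)},2 \right)} = \left(1 + 7\right) 2 \left(-1\right) = 8 \left(-2\right) = -16$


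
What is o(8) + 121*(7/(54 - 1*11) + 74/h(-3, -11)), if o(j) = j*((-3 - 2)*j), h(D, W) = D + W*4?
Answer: -991933/2021 ≈ -490.81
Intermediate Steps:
h(D, W) = D + 4*W
o(j) = -5*j² (o(j) = j*(-5*j) = -5*j²)
o(8) + 121*(7/(54 - 1*11) + 74/h(-3, -11)) = -5*8² + 121*(7/(54 - 1*11) + 74/(-3 + 4*(-11))) = -5*64 + 121*(7/(54 - 11) + 74/(-3 - 44)) = -320 + 121*(7/43 + 74/(-47)) = -320 + 121*(7*(1/43) + 74*(-1/47)) = -320 + 121*(7/43 - 74/47) = -320 + 121*(-2853/2021) = -320 - 345213/2021 = -991933/2021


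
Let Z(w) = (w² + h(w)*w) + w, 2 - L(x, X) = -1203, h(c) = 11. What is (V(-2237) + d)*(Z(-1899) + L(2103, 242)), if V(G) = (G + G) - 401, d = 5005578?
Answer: 17925609986454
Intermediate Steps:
L(x, X) = 1205 (L(x, X) = 2 - 1*(-1203) = 2 + 1203 = 1205)
V(G) = -401 + 2*G (V(G) = 2*G - 401 = -401 + 2*G)
Z(w) = w² + 12*w (Z(w) = (w² + 11*w) + w = w² + 12*w)
(V(-2237) + d)*(Z(-1899) + L(2103, 242)) = ((-401 + 2*(-2237)) + 5005578)*(-1899*(12 - 1899) + 1205) = ((-401 - 4474) + 5005578)*(-1899*(-1887) + 1205) = (-4875 + 5005578)*(3583413 + 1205) = 5000703*3584618 = 17925609986454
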